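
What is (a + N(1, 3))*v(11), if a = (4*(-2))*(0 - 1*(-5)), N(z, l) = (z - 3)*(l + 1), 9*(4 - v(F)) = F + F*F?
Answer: 512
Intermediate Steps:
v(F) = 4 - F/9 - F²/9 (v(F) = 4 - (F + F*F)/9 = 4 - (F + F²)/9 = 4 + (-F/9 - F²/9) = 4 - F/9 - F²/9)
N(z, l) = (1 + l)*(-3 + z) (N(z, l) = (-3 + z)*(1 + l) = (1 + l)*(-3 + z))
a = -40 (a = -8*(0 + 5) = -8*5 = -40)
(a + N(1, 3))*v(11) = (-40 + (-3 + 1 - 3*3 + 3*1))*(4 - ⅑*11 - ⅑*11²) = (-40 + (-3 + 1 - 9 + 3))*(4 - 11/9 - ⅑*121) = (-40 - 8)*(4 - 11/9 - 121/9) = -48*(-32/3) = 512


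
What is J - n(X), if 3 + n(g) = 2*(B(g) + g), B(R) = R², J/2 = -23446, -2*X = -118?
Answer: -53969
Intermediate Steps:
X = 59 (X = -½*(-118) = 59)
J = -46892 (J = 2*(-23446) = -46892)
n(g) = -3 + 2*g + 2*g² (n(g) = -3 + 2*(g² + g) = -3 + 2*(g + g²) = -3 + (2*g + 2*g²) = -3 + 2*g + 2*g²)
J - n(X) = -46892 - (-3 + 2*59 + 2*59²) = -46892 - (-3 + 118 + 2*3481) = -46892 - (-3 + 118 + 6962) = -46892 - 1*7077 = -46892 - 7077 = -53969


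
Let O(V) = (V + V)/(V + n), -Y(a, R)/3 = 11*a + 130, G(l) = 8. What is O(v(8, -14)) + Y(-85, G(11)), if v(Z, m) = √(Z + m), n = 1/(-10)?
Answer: 5*(483*I + 4834*√6)/(I + 10*√6) ≈ 2417.0 - 0.081514*I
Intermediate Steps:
n = -⅒ ≈ -0.10000
Y(a, R) = -390 - 33*a (Y(a, R) = -3*(11*a + 130) = -3*(130 + 11*a) = -390 - 33*a)
O(V) = 2*V/(-⅒ + V) (O(V) = (V + V)/(V - ⅒) = (2*V)/(-⅒ + V) = 2*V/(-⅒ + V))
O(v(8, -14)) + Y(-85, G(11)) = 20*√(8 - 14)/(-1 + 10*√(8 - 14)) + (-390 - 33*(-85)) = 20*√(-6)/(-1 + 10*√(-6)) + (-390 + 2805) = 20*(I*√6)/(-1 + 10*(I*√6)) + 2415 = 20*(I*√6)/(-1 + 10*I*√6) + 2415 = 20*I*√6/(-1 + 10*I*√6) + 2415 = 2415 + 20*I*√6/(-1 + 10*I*√6)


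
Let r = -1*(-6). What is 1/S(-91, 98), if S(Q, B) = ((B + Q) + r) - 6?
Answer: ⅐ ≈ 0.14286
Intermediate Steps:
r = 6
S(Q, B) = B + Q (S(Q, B) = ((B + Q) + 6) - 6 = (6 + B + Q) - 6 = B + Q)
1/S(-91, 98) = 1/(98 - 91) = 1/7 = ⅐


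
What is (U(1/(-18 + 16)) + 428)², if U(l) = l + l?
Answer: 182329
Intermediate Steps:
U(l) = 2*l
(U(1/(-18 + 16)) + 428)² = (2/(-18 + 16) + 428)² = (2/(-2) + 428)² = (2*(-½) + 428)² = (-1 + 428)² = 427² = 182329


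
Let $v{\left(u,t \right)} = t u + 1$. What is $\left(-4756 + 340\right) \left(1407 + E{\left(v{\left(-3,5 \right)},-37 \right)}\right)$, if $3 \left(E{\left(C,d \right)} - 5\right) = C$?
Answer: $-6214784$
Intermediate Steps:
$v{\left(u,t \right)} = 1 + t u$
$E{\left(C,d \right)} = 5 + \frac{C}{3}$
$\left(-4756 + 340\right) \left(1407 + E{\left(v{\left(-3,5 \right)},-37 \right)}\right) = \left(-4756 + 340\right) \left(1407 + \left(5 + \frac{1 + 5 \left(-3\right)}{3}\right)\right) = - 4416 \left(1407 + \left(5 + \frac{1 - 15}{3}\right)\right) = - 4416 \left(1407 + \left(5 + \frac{1}{3} \left(-14\right)\right)\right) = - 4416 \left(1407 + \left(5 - \frac{14}{3}\right)\right) = - 4416 \left(1407 + \frac{1}{3}\right) = \left(-4416\right) \frac{4222}{3} = -6214784$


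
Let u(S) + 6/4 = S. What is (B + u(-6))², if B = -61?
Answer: 18769/4 ≈ 4692.3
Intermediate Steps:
u(S) = -3/2 + S
(B + u(-6))² = (-61 + (-3/2 - 6))² = (-61 - 15/2)² = (-137/2)² = 18769/4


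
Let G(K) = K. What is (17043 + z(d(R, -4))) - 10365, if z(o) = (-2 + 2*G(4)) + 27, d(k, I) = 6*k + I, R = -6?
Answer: 6711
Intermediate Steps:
d(k, I) = I + 6*k
z(o) = 33 (z(o) = (-2 + 2*4) + 27 = (-2 + 8) + 27 = 6 + 27 = 33)
(17043 + z(d(R, -4))) - 10365 = (17043 + 33) - 10365 = 17076 - 10365 = 6711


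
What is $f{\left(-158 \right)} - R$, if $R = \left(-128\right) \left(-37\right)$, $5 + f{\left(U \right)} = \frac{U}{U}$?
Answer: $-4740$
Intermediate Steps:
$f{\left(U \right)} = -4$ ($f{\left(U \right)} = -5 + \frac{U}{U} = -5 + 1 = -4$)
$R = 4736$
$f{\left(-158 \right)} - R = -4 - 4736 = -4740$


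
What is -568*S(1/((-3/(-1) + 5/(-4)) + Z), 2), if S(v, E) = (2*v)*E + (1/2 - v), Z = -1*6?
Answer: 1988/17 ≈ 116.94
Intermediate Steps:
Z = -6
S(v, E) = ½ - v + 2*E*v (S(v, E) = 2*E*v + (½ - v) = ½ - v + 2*E*v)
-568*S(1/((-3/(-1) + 5/(-4)) + Z), 2) = -568*(½ - 1/((-3/(-1) + 5/(-4)) - 6) + 2*2/((-3/(-1) + 5/(-4)) - 6)) = -568*(½ - 1/((-3*(-1) + 5*(-¼)) - 6) + 2*2/((-3*(-1) + 5*(-¼)) - 6)) = -568*(½ - 1/((3 - 5/4) - 6) + 2*2/((3 - 5/4) - 6)) = -568*(½ - 1/(7/4 - 6) + 2*2/(7/4 - 6)) = -568*(½ - 1/(-17/4) + 2*2/(-17/4)) = -568*(½ - 1*(-4/17) + 2*2*(-4/17)) = -568*(½ + 4/17 - 16/17) = -568*(-7/34) = 1988/17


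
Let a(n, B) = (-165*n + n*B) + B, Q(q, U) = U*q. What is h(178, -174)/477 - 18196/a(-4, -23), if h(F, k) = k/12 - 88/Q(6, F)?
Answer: -171871313/6877386 ≈ -24.991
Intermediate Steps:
a(n, B) = B - 165*n + B*n (a(n, B) = (-165*n + B*n) + B = B - 165*n + B*n)
h(F, k) = -44/(3*F) + k/12 (h(F, k) = k/12 - 88*1/(6*F) = k*(1/12) - 88*1/(6*F) = k/12 - 44/(3*F) = -44/(3*F) + k/12)
h(178, -174)/477 - 18196/a(-4, -23) = ((1/12)*(-176 + 178*(-174))/178)/477 - 18196/(-23 - 165*(-4) - 23*(-4)) = ((1/12)*(1/178)*(-176 - 30972))*(1/477) - 18196/(-23 + 660 + 92) = ((1/12)*(1/178)*(-31148))*(1/477) - 18196/729 = -7787/534*1/477 - 18196*1/729 = -7787/254718 - 18196/729 = -171871313/6877386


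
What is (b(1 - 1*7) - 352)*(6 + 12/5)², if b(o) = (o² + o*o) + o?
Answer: -504504/25 ≈ -20180.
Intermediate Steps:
b(o) = o + 2*o² (b(o) = (o² + o²) + o = 2*o² + o = o + 2*o²)
(b(1 - 1*7) - 352)*(6 + 12/5)² = ((1 - 1*7)*(1 + 2*(1 - 1*7)) - 352)*(6 + 12/5)² = ((1 - 7)*(1 + 2*(1 - 7)) - 352)*(6 + 12*(⅕))² = (-6*(1 + 2*(-6)) - 352)*(6 + 12/5)² = (-6*(1 - 12) - 352)*(42/5)² = (-6*(-11) - 352)*(1764/25) = (66 - 352)*(1764/25) = -286*1764/25 = -504504/25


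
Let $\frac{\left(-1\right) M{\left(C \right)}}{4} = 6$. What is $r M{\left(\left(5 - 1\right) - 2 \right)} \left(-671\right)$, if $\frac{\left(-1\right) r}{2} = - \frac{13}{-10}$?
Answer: $- \frac{209352}{5} \approx -41870.0$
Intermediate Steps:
$r = - \frac{13}{5}$ ($r = - 2 \left(- \frac{13}{-10}\right) = - 2 \left(\left(-13\right) \left(- \frac{1}{10}\right)\right) = \left(-2\right) \frac{13}{10} = - \frac{13}{5} \approx -2.6$)
$M{\left(C \right)} = -24$ ($M{\left(C \right)} = \left(-4\right) 6 = -24$)
$r M{\left(\left(5 - 1\right) - 2 \right)} \left(-671\right) = - \frac{13 \left(\left(-24\right) \left(-671\right)\right)}{5} = \left(- \frac{13}{5}\right) 16104 = - \frac{209352}{5}$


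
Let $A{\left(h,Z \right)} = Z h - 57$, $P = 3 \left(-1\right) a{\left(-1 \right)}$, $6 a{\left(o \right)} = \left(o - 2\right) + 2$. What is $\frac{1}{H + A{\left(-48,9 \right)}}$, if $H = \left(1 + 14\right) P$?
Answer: $- \frac{2}{963} \approx -0.0020768$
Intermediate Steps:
$a{\left(o \right)} = \frac{o}{6}$ ($a{\left(o \right)} = \frac{\left(o - 2\right) + 2}{6} = \frac{\left(-2 + o\right) + 2}{6} = \frac{o}{6}$)
$P = \frac{1}{2}$ ($P = 3 \left(-1\right) \frac{1}{6} \left(-1\right) = \left(-3\right) \left(- \frac{1}{6}\right) = \frac{1}{2} \approx 0.5$)
$A{\left(h,Z \right)} = -57 + Z h$
$H = \frac{15}{2}$ ($H = \left(1 + 14\right) \frac{1}{2} = 15 \cdot \frac{1}{2} = \frac{15}{2} \approx 7.5$)
$\frac{1}{H + A{\left(-48,9 \right)}} = \frac{1}{\frac{15}{2} + \left(-57 + 9 \left(-48\right)\right)} = \frac{1}{\frac{15}{2} - 489} = \frac{1}{- \frac{963}{2}} = - \frac{2}{963}$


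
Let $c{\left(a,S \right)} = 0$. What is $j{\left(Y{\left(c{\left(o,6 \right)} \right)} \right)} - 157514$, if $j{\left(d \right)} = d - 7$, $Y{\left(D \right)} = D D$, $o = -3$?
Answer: $-157521$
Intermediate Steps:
$Y{\left(D \right)} = D^{2}$
$j{\left(d \right)} = -7 + d$ ($j{\left(d \right)} = d - 7 = -7 + d$)
$j{\left(Y{\left(c{\left(o,6 \right)} \right)} \right)} - 157514 = \left(-7 + 0^{2}\right) - 157514 = \left(-7 + 0\right) - 157514 = -7 - 157514 = -157521$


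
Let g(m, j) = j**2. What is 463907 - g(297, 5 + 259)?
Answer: 394211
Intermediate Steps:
463907 - g(297, 5 + 259) = 463907 - (5 + 259)**2 = 463907 - 1*264**2 = 463907 - 1*69696 = 463907 - 69696 = 394211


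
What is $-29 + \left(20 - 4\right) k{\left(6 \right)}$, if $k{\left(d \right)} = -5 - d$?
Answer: $-205$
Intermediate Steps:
$-29 + \left(20 - 4\right) k{\left(6 \right)} = -29 + \left(20 - 4\right) \left(-5 - 6\right) = -29 + 16 \left(-11\right) = -29 - 176 = -205$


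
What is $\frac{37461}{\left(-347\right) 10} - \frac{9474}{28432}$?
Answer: $- \frac{274491483}{24664760} \approx -11.129$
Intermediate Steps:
$\frac{37461}{\left(-347\right) 10} - \frac{9474}{28432} = \frac{37461}{-3470} - \frac{4737}{14216} = 37461 \left(- \frac{1}{3470}\right) - \frac{4737}{14216} = - \frac{37461}{3470} - \frac{4737}{14216} = - \frac{274491483}{24664760}$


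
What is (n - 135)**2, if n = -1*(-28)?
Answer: 11449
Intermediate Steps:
n = 28
(n - 135)**2 = (28 - 135)**2 = (-107)**2 = 11449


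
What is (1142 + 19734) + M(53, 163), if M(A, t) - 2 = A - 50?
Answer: 20881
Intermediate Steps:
M(A, t) = -48 + A (M(A, t) = 2 + (A - 50) = 2 + (-50 + A) = -48 + A)
(1142 + 19734) + M(53, 163) = (1142 + 19734) + (-48 + 53) = 20876 + 5 = 20881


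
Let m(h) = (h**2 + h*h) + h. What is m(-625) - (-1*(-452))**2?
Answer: 576321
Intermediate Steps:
m(h) = h + 2*h**2 (m(h) = (h**2 + h**2) + h = 2*h**2 + h = h + 2*h**2)
m(-625) - (-1*(-452))**2 = -625*(1 + 2*(-625)) - (-1*(-452))**2 = -625*(1 - 1250) - 1*452**2 = -625*(-1249) - 1*204304 = 780625 - 204304 = 576321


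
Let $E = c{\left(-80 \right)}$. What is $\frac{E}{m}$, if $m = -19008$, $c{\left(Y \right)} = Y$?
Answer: $\frac{5}{1188} \approx 0.0042088$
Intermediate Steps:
$E = -80$
$\frac{E}{m} = - \frac{80}{-19008} = \left(-80\right) \left(- \frac{1}{19008}\right) = \frac{5}{1188}$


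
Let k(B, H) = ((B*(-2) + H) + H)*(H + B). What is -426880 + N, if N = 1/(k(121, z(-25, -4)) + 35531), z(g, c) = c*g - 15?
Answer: -8835989119/20699 ≈ -4.2688e+5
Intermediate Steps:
z(g, c) = -15 + c*g
k(B, H) = (B + H)*(-2*B + 2*H) (k(B, H) = ((-2*B + H) + H)*(B + H) = ((H - 2*B) + H)*(B + H) = (-2*B + 2*H)*(B + H) = (B + H)*(-2*B + 2*H))
N = 1/20699 (N = 1/((-2*121**2 + 2*(-15 - 4*(-25))**2) + 35531) = 1/((-2*14641 + 2*(-15 + 100)**2) + 35531) = 1/((-29282 + 2*85**2) + 35531) = 1/((-29282 + 2*7225) + 35531) = 1/((-29282 + 14450) + 35531) = 1/(-14832 + 35531) = 1/20699 ≈ 4.8311e-5)
-426880 + N = -426880 + 1/20699 = -8835989119/20699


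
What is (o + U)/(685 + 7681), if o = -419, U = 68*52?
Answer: 3117/8366 ≈ 0.37258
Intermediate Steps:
U = 3536
(o + U)/(685 + 7681) = (-419 + 3536)/(685 + 7681) = 3117/8366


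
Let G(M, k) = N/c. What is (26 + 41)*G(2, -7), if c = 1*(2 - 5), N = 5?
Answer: -335/3 ≈ -111.67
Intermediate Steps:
c = -3 (c = 1*(-3) = -3)
G(M, k) = -5/3 (G(M, k) = 5/(-3) = 5*(-⅓) = -5/3)
(26 + 41)*G(2, -7) = (26 + 41)*(-5/3) = 67*(-5/3) = -335/3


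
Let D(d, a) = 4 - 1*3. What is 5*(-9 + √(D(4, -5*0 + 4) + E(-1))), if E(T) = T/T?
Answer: -45 + 5*√2 ≈ -37.929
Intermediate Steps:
E(T) = 1
D(d, a) = 1 (D(d, a) = 4 - 3 = 1)
5*(-9 + √(D(4, -5*0 + 4) + E(-1))) = 5*(-9 + √(1 + 1)) = 5*(-9 + √2) = -45 + 5*√2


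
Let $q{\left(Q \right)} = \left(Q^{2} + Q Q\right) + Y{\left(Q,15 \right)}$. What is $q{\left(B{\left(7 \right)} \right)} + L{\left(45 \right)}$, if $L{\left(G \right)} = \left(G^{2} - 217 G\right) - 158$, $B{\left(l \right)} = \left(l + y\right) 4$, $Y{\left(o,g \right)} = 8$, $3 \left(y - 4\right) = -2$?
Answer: $- \frac{40258}{9} \approx -4473.1$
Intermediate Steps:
$y = \frac{10}{3}$ ($y = 4 + \frac{1}{3} \left(-2\right) = 4 - \frac{2}{3} = \frac{10}{3} \approx 3.3333$)
$B{\left(l \right)} = \frac{40}{3} + 4 l$ ($B{\left(l \right)} = \left(l + \frac{10}{3}\right) 4 = \left(\frac{10}{3} + l\right) 4 = \frac{40}{3} + 4 l$)
$q{\left(Q \right)} = 8 + 2 Q^{2}$ ($q{\left(Q \right)} = \left(Q^{2} + Q Q\right) + 8 = \left(Q^{2} + Q^{2}\right) + 8 = 2 Q^{2} + 8 = 8 + 2 Q^{2}$)
$L{\left(G \right)} = -158 + G^{2} - 217 G$
$q{\left(B{\left(7 \right)} \right)} + L{\left(45 \right)} = \left(8 + 2 \left(\frac{40}{3} + 4 \cdot 7\right)^{2}\right) - \left(9923 - 2025\right) = \left(8 + 2 \left(\frac{40}{3} + 28\right)^{2}\right) - 7898 = \left(8 + 2 \left(\frac{124}{3}\right)^{2}\right) - 7898 = \left(8 + 2 \cdot \frac{15376}{9}\right) - 7898 = \left(8 + \frac{30752}{9}\right) - 7898 = \frac{30824}{9} - 7898 = - \frac{40258}{9}$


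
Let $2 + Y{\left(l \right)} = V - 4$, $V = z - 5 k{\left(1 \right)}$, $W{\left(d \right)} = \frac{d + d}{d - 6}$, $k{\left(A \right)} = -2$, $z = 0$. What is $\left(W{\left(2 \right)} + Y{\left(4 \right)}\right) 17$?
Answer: $51$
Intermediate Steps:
$W{\left(d \right)} = \frac{2 d}{-6 + d}$
$V = 10$ ($V = 0 - -10 = 0 + 10 = 10$)
$Y{\left(l \right)} = 4$ ($Y{\left(l \right)} = -2 + \left(10 - 4\right) = -2 + 6 = 4$)
$\left(W{\left(2 \right)} + Y{\left(4 \right)}\right) 17 = \left(2 \cdot 2 \frac{1}{-6 + 2} + 4\right) 17 = \left(2 \cdot 2 \frac{1}{-4} + 4\right) 17 = \left(2 \cdot 2 \left(- \frac{1}{4}\right) + 4\right) 17 = \left(-1 + 4\right) 17 = 3 \cdot 17 = 51$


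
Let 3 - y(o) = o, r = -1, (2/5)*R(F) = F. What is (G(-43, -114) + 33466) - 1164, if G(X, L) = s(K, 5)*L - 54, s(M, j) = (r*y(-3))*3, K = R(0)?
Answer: 34300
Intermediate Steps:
R(F) = 5*F/2
y(o) = 3 - o
K = 0 (K = (5/2)*0 = 0)
s(M, j) = -18 (s(M, j) = -(3 - 1*(-3))*3 = -(3 + 3)*3 = -1*6*3 = -6*3 = -18)
G(X, L) = -54 - 18*L (G(X, L) = -18*L - 54 = -54 - 18*L)
(G(-43, -114) + 33466) - 1164 = ((-54 - 18*(-114)) + 33466) - 1164 = ((-54 + 2052) + 33466) - 1164 = (1998 + 33466) - 1164 = 35464 - 1164 = 34300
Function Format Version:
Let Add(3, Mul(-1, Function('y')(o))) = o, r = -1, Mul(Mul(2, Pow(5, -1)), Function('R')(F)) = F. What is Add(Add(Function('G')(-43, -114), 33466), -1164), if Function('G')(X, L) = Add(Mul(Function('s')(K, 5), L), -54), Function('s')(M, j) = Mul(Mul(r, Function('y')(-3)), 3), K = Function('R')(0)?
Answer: 34300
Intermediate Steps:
Function('R')(F) = Mul(Rational(5, 2), F)
Function('y')(o) = Add(3, Mul(-1, o))
K = 0 (K = Mul(Rational(5, 2), 0) = 0)
Function('s')(M, j) = -18 (Function('s')(M, j) = Mul(Mul(-1, Add(3, Mul(-1, -3))), 3) = Mul(Mul(-1, Add(3, 3)), 3) = Mul(Mul(-1, 6), 3) = Mul(-6, 3) = -18)
Function('G')(X, L) = Add(-54, Mul(-18, L)) (Function('G')(X, L) = Add(Mul(-18, L), -54) = Add(-54, Mul(-18, L)))
Add(Add(Function('G')(-43, -114), 33466), -1164) = Add(Add(Add(-54, Mul(-18, -114)), 33466), -1164) = Add(Add(Add(-54, 2052), 33466), -1164) = Add(Add(1998, 33466), -1164) = Add(35464, -1164) = 34300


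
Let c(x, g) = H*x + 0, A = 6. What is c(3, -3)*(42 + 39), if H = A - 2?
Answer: 972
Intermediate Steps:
H = 4 (H = 6 - 2 = 4)
c(x, g) = 4*x (c(x, g) = 4*x + 0 = 4*x)
c(3, -3)*(42 + 39) = (4*3)*(42 + 39) = 12*81 = 972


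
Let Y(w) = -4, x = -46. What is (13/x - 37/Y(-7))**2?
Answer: 680625/8464 ≈ 80.414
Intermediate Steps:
(13/x - 37/Y(-7))**2 = (13/(-46) - 37/(-4))**2 = (13*(-1/46) - 37*(-1/4))**2 = (-13/46 + 37/4)**2 = (825/92)**2 = 680625/8464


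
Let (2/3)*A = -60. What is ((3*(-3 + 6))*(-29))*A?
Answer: 23490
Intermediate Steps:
A = -90 (A = (3/2)*(-60) = -90)
((3*(-3 + 6))*(-29))*A = ((3*(-3 + 6))*(-29))*(-90) = ((3*3)*(-29))*(-90) = (9*(-29))*(-90) = -261*(-90) = 23490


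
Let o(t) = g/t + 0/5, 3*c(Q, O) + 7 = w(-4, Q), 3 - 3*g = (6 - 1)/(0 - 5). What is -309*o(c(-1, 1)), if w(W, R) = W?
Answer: 1236/11 ≈ 112.36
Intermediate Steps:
g = 4/3 (g = 1 - (6 - 1)/(3*(0 - 5)) = 1 - 5/(3*(-5)) = 1 - 5*(-1)/(3*5) = 1 - ⅓*(-1) = 1 + ⅓ = 4/3 ≈ 1.3333)
c(Q, O) = -11/3 (c(Q, O) = -7/3 + (⅓)*(-4) = -7/3 - 4/3 = -11/3)
o(t) = 4/(3*t) (o(t) = 4/(3*t) + 0/5 = 4/(3*t) + 0*(⅕) = 4/(3*t) + 0 = 4/(3*t))
-309*o(c(-1, 1)) = -412/(-11/3) = -412*(-3)/11 = -309*(-4/11) = 1236/11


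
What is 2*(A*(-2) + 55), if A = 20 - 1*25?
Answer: 130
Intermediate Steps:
A = -5 (A = 20 - 25 = -5)
2*(A*(-2) + 55) = 2*(-5*(-2) + 55) = 2*(10 + 55) = 2*65 = 130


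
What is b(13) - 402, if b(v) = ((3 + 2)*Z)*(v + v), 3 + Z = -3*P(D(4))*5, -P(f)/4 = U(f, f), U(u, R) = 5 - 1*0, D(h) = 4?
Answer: 38208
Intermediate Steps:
U(u, R) = 5 (U(u, R) = 5 + 0 = 5)
P(f) = -20 (P(f) = -4*5 = -20)
Z = 297 (Z = -3 - 3*(-20)*5 = -3 + 60*5 = -3 + 300 = 297)
b(v) = 2970*v (b(v) = ((3 + 2)*297)*(v + v) = (5*297)*(2*v) = 1485*(2*v) = 2970*v)
b(13) - 402 = 2970*13 - 402 = 38610 - 402 = 38208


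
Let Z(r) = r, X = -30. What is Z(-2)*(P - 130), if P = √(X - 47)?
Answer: 260 - 2*I*√77 ≈ 260.0 - 17.55*I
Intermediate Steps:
P = I*√77 (P = √(-30 - 47) = √(-77) = I*√77 ≈ 8.775*I)
Z(-2)*(P - 130) = -2*(I*√77 - 130) = -2*(-130 + I*√77) = 260 - 2*I*√77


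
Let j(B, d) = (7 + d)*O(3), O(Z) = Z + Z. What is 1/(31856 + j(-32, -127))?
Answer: 1/31136 ≈ 3.2117e-5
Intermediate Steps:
O(Z) = 2*Z
j(B, d) = 42 + 6*d (j(B, d) = (7 + d)*(2*3) = (7 + d)*6 = 42 + 6*d)
1/(31856 + j(-32, -127)) = 1/(31856 + (42 + 6*(-127))) = 1/(31856 + (42 - 762)) = 1/(31856 - 720) = 1/31136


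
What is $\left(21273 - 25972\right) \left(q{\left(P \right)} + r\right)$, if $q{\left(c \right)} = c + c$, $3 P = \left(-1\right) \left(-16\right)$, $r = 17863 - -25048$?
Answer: $- \frac{605066735}{3} \approx -2.0169 \cdot 10^{8}$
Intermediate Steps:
$r = 42911$ ($r = 17863 + 25048 = 42911$)
$P = \frac{16}{3}$ ($P = \frac{\left(-1\right) \left(-16\right)}{3} = \frac{1}{3} \cdot 16 = \frac{16}{3} \approx 5.3333$)
$q{\left(c \right)} = 2 c$
$\left(21273 - 25972\right) \left(q{\left(P \right)} + r\right) = \left(21273 - 25972\right) \left(2 \cdot \frac{16}{3} + 42911\right) = - 4699 \left(\frac{32}{3} + 42911\right) = \left(-4699\right) \frac{128765}{3} = - \frac{605066735}{3}$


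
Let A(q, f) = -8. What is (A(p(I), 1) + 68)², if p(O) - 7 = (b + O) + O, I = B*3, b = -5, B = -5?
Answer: 3600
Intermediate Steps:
I = -15 (I = -5*3 = -15)
p(O) = 2 + 2*O (p(O) = 7 + ((-5 + O) + O) = 7 + (-5 + 2*O) = 2 + 2*O)
(A(p(I), 1) + 68)² = (-8 + 68)² = 60² = 3600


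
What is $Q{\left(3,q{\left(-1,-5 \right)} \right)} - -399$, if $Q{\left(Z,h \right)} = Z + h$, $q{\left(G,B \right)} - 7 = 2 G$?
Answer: $407$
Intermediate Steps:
$q{\left(G,B \right)} = 7 + 2 G$
$Q{\left(3,q{\left(-1,-5 \right)} \right)} - -399 = \left(3 + \left(7 + 2 \left(-1\right)\right)\right) - -399 = \left(3 + \left(7 - 2\right)\right) + 399 = \left(3 + 5\right) + 399 = 8 + 399 = 407$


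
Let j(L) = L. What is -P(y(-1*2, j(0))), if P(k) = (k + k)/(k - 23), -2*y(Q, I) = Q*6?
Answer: 12/17 ≈ 0.70588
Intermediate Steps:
y(Q, I) = -3*Q (y(Q, I) = -Q*6/2 = -3*Q)
P(k) = 2*k/(-23 + k) (P(k) = (2*k)/(-23 + k) = 2*k/(-23 + k))
-P(y(-1*2, j(0))) = -2*(-(-3)*2)/(-23 - (-3)*2) = -2*(-3*(-2))/(-23 - 3*(-2)) = -2*6/(-23 + 6) = -2*6/(-17) = -2*6*(-1)/17 = -1*(-12/17) = 12/17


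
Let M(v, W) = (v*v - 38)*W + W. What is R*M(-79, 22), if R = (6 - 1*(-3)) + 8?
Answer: 2320296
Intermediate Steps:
R = 17 (R = (6 + 3) + 8 = 9 + 8 = 17)
M(v, W) = W + W*(-38 + v²) (M(v, W) = (v² - 38)*W + W = (-38 + v²)*W + W = W*(-38 + v²) + W = W + W*(-38 + v²))
R*M(-79, 22) = 17*(22*(-37 + (-79)²)) = 17*(22*(-37 + 6241)) = 17*(22*6204) = 17*136488 = 2320296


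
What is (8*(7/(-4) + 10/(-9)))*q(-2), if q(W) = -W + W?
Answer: 0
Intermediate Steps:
q(W) = 0
(8*(7/(-4) + 10/(-9)))*q(-2) = (8*(7/(-4) + 10/(-9)))*0 = (8*(7*(-¼) + 10*(-⅑)))*0 = (8*(-7/4 - 10/9))*0 = (8*(-103/36))*0 = -206/9*0 = 0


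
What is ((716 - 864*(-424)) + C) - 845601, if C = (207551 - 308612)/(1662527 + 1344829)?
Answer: -479722435835/1002452 ≈ -4.7855e+5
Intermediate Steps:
C = -33687/1002452 (C = -101061/3007356 = -101061*1/3007356 = -33687/1002452 ≈ -0.033605)
((716 - 864*(-424)) + C) - 845601 = ((716 - 864*(-424)) - 33687/1002452) - 845601 = ((716 + 366336) - 33687/1002452) - 845601 = (367052 - 33687/1002452) - 845601 = 367951977817/1002452 - 845601 = -479722435835/1002452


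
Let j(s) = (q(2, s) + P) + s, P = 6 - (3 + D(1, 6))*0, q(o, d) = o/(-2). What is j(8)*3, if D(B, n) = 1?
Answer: 39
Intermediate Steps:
q(o, d) = -o/2 (q(o, d) = o*(-½) = -o/2)
P = 6 (P = 6 - (3 + 1)*0 = 6 - 4*0 = 6 - 1*0 = 6 + 0 = 6)
j(s) = 5 + s (j(s) = (-½*2 + 6) + s = (-1 + 6) + s = 5 + s)
j(8)*3 = (5 + 8)*3 = 13*3 = 39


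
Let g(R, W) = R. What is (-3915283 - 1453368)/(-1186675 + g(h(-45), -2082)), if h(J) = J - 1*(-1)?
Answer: 315803/69807 ≈ 4.5239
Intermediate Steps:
h(J) = 1 + J (h(J) = J + 1 = 1 + J)
(-3915283 - 1453368)/(-1186675 + g(h(-45), -2082)) = (-3915283 - 1453368)/(-1186675 + (1 - 45)) = -5368651/(-1186675 - 44) = -5368651/(-1186719) = -5368651*(-1/1186719) = 315803/69807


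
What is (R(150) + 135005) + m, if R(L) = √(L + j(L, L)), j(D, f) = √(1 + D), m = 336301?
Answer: 471306 + √(150 + √151) ≈ 4.7132e+5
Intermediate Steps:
R(L) = √(L + √(1 + L))
(R(150) + 135005) + m = (√(150 + √(1 + 150)) + 135005) + 336301 = (√(150 + √151) + 135005) + 336301 = (135005 + √(150 + √151)) + 336301 = 471306 + √(150 + √151)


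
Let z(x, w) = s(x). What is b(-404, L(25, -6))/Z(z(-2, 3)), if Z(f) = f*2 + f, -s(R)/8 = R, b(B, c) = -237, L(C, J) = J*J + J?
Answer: -79/16 ≈ -4.9375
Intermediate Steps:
L(C, J) = J + J² (L(C, J) = J² + J = J + J²)
s(R) = -8*R
z(x, w) = -8*x
Z(f) = 3*f (Z(f) = 2*f + f = 3*f)
b(-404, L(25, -6))/Z(z(-2, 3)) = -237/(3*(-8*(-2))) = -237/(3*16) = -237/48 = -237*1/48 = -79/16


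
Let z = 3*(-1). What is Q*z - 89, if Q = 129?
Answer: -476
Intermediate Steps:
z = -3
Q*z - 89 = 129*(-3) - 89 = -387 - 89 = -476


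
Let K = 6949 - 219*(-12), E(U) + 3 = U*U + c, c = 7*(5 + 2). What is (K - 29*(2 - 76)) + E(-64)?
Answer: 15865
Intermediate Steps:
c = 49 (c = 7*7 = 49)
E(U) = 46 + U**2 (E(U) = -3 + (U*U + 49) = -3 + (U**2 + 49) = -3 + (49 + U**2) = 46 + U**2)
K = 9577 (K = 6949 - 1*(-2628) = 6949 + 2628 = 9577)
(K - 29*(2 - 76)) + E(-64) = (9577 - 29*(2 - 76)) + (46 + (-64)**2) = (9577 - 29*(-74)) + (46 + 4096) = (9577 + 2146) + 4142 = 11723 + 4142 = 15865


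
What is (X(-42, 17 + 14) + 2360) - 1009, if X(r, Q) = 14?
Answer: 1365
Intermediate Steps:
(X(-42, 17 + 14) + 2360) - 1009 = (14 + 2360) - 1009 = 2374 - 1009 = 1365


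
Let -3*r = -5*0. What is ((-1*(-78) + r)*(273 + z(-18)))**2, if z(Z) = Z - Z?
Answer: 453434436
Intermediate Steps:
z(Z) = 0
r = 0 (r = -(-5)*0/3 = -1/3*0 = 0)
((-1*(-78) + r)*(273 + z(-18)))**2 = ((-1*(-78) + 0)*(273 + 0))**2 = ((78 + 0)*273)**2 = (78*273)**2 = 21294**2 = 453434436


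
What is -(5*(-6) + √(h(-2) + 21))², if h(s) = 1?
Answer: -922 + 60*√22 ≈ -640.58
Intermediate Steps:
-(5*(-6) + √(h(-2) + 21))² = -(5*(-6) + √(1 + 21))² = -(-30 + √22)²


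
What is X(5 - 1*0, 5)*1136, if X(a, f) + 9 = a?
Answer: -4544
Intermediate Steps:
X(a, f) = -9 + a
X(5 - 1*0, 5)*1136 = (-9 + (5 - 1*0))*1136 = (-9 + (5 + 0))*1136 = (-9 + 5)*1136 = -4*1136 = -4544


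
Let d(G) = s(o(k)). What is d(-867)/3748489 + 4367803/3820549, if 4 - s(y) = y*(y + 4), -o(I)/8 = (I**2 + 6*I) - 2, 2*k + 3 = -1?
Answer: 16347002692583/14321285900461 ≈ 1.1414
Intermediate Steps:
k = -2 (k = -3/2 + (1/2)*(-1) = -3/2 - 1/2 = -2)
o(I) = 16 - 48*I - 8*I**2 (o(I) = -8*((I**2 + 6*I) - 2) = -8*(-2 + I**2 + 6*I) = 16 - 48*I - 8*I**2)
s(y) = 4 - y*(4 + y) (s(y) = 4 - y*(y + 4) = 4 - y*(4 + y))
d(G) = -6716 (d(G) = 4 - (16 - 48*(-2) - 8*(-2)**2)**2 - 4*(16 - 48*(-2) - 8*(-2)**2) = 4 - (16 + 96 - 8*4)**2 - 4*(16 + 96 - 8*4) = 4 - (16 + 96 - 32)**2 - 4*(16 + 96 - 32) = 4 - 1*80**2 - 4*80 = 4 - 1*6400 - 320 = 4 - 6400 - 320 = -6716)
d(-867)/3748489 + 4367803/3820549 = -6716/3748489 + 4367803/3820549 = 16347002692583/14321285900461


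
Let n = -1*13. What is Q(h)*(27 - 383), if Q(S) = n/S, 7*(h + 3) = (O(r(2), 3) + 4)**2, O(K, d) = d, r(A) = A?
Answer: 1157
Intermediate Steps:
n = -13
h = 4 (h = -3 + (3 + 4)**2/7 = -3 + (1/7)*7**2 = -3 + (1/7)*49 = -3 + 7 = 4)
Q(S) = -13/S
Q(h)*(27 - 383) = (-13/4)*(27 - 383) = -13*1/4*(-356) = -13/4*(-356) = 1157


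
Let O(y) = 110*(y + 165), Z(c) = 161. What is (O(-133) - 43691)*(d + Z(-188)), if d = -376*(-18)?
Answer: -278344859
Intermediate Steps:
O(y) = 18150 + 110*y (O(y) = 110*(165 + y) = 18150 + 110*y)
d = 6768
(O(-133) - 43691)*(d + Z(-188)) = ((18150 + 110*(-133)) - 43691)*(6768 + 161) = ((18150 - 14630) - 43691)*6929 = (3520 - 43691)*6929 = -40171*6929 = -278344859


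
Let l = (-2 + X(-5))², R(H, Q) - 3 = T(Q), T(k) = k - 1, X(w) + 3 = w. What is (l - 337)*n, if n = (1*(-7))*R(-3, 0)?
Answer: 3318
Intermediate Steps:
X(w) = -3 + w
T(k) = -1 + k
R(H, Q) = 2 + Q (R(H, Q) = 3 + (-1 + Q) = 2 + Q)
n = -14 (n = (1*(-7))*(2 + 0) = -7*2 = -14)
l = 100 (l = (-2 + (-3 - 5))² = (-2 - 8)² = (-10)² = 100)
(l - 337)*n = (100 - 337)*(-14) = -237*(-14) = 3318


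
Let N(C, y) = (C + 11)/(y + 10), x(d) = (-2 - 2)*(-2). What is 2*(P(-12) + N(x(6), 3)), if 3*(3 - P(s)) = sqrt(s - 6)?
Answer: 116/13 - 2*I*sqrt(2) ≈ 8.9231 - 2.8284*I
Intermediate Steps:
x(d) = 8 (x(d) = -4*(-2) = 8)
P(s) = 3 - sqrt(-6 + s)/3 (P(s) = 3 - sqrt(s - 6)/3 = 3 - sqrt(-6 + s)/3)
N(C, y) = (11 + C)/(10 + y)
2*(P(-12) + N(x(6), 3)) = 2*((3 - sqrt(-6 - 12)/3) + (11 + 8)/(10 + 3)) = 2*((3 - I*sqrt(2)) + 19/13) = 2*(58/13 - I*sqrt(2)) = 116/13 - 2*I*sqrt(2)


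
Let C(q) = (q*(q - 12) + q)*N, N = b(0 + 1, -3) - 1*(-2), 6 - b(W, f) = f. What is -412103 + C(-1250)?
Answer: 16926647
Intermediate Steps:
b(W, f) = 6 - f
N = 11 (N = (6 - 1*(-3)) - 1*(-2) = (6 + 3) + 2 = 9 + 2 = 11)
C(q) = 11*q + 11*q*(-12 + q) (C(q) = (q*(q - 12) + q)*11 = (q*(-12 + q) + q)*11 = (q + q*(-12 + q))*11 = 11*q + 11*q*(-12 + q))
-412103 + C(-1250) = -412103 + 11*(-1250)*(-11 - 1250) = -412103 + 11*(-1250)*(-1261) = -412103 + 17338750 = 16926647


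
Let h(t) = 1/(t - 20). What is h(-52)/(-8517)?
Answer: 1/613224 ≈ 1.6307e-6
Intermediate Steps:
h(t) = 1/(-20 + t)
h(-52)/(-8517) = 1/(-20 - 52*(-8517)) = -1/8517/(-72) = -1/72*(-1/8517) = 1/613224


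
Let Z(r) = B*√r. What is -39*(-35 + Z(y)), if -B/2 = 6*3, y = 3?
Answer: 1365 + 1404*√3 ≈ 3796.8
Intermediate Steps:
B = -36 (B = -12*3 = -2*18 = -36)
Z(r) = -36*√r
-39*(-35 + Z(y)) = -39*(-35 - 36*√3) = 1365 + 1404*√3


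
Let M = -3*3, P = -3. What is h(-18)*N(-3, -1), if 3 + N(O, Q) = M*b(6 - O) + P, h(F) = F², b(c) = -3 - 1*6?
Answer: 24300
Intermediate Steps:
b(c) = -9 (b(c) = -3 - 6 = -9)
M = -9
N(O, Q) = 75 (N(O, Q) = -3 + (-9*(-9) - 3) = -3 + (81 - 3) = -3 + 78 = 75)
h(-18)*N(-3, -1) = (-18)²*75 = 324*75 = 24300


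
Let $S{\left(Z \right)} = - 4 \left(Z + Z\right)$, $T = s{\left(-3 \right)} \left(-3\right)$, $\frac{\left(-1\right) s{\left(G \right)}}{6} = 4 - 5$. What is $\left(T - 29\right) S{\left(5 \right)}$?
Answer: $1880$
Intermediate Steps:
$s{\left(G \right)} = 6$ ($s{\left(G \right)} = - 6 \left(4 - 5\right) = \left(-6\right) \left(-1\right) = 6$)
$T = -18$ ($T = 6 \left(-3\right) = -18$)
$S{\left(Z \right)} = - 8 Z$ ($S{\left(Z \right)} = - 4 \cdot 2 Z = - 8 Z$)
$\left(T - 29\right) S{\left(5 \right)} = \left(-18 - 29\right) \left(\left(-8\right) 5\right) = \left(-47\right) \left(-40\right) = 1880$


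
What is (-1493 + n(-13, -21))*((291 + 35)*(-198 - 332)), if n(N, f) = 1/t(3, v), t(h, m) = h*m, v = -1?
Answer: 774054400/3 ≈ 2.5802e+8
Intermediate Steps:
n(N, f) = -1/3 (n(N, f) = 1/(3*(-1)) = 1/(-3) = -1/3)
(-1493 + n(-13, -21))*((291 + 35)*(-198 - 332)) = (-1493 - 1/3)*((291 + 35)*(-198 - 332)) = -1460480*(-530)/3 = -4480/3*(-172780) = 774054400/3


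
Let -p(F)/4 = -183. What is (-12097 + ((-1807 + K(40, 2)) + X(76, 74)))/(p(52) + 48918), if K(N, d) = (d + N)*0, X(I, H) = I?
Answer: -6914/24825 ≈ -0.27851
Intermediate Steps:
p(F) = 732 (p(F) = -4*(-183) = 732)
K(N, d) = 0 (K(N, d) = (N + d)*0 = 0)
(-12097 + ((-1807 + K(40, 2)) + X(76, 74)))/(p(52) + 48918) = (-12097 + ((-1807 + 0) + 76))/(732 + 48918) = (-12097 + (-1807 + 76))/49650 = (-12097 - 1731)*(1/49650) = -13828*1/49650 = -6914/24825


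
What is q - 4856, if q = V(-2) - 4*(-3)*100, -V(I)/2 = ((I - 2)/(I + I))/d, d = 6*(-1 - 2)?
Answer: -32903/9 ≈ -3655.9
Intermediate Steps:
d = -18 (d = 6*(-3) = -18)
V(I) = (-2 + I)/(18*I) (V(I) = -2*(I - 2)/(I + I)/(-18) = -2*(-2 + I)/((2*I))*(-1)/18 = -2*(-2 + I)*(1/(2*I))*(-1)/18 = -2*(-2 + I)/(2*I)*(-1)/18 = -(-1)*(-2 + I)/(18*I) = (-2 + I)/(18*I))
q = 10801/9 (q = (1/18)*(-2 - 2)/(-2) - 4*(-3)*100 = (1/18)*(-½)*(-4) + 12*100 = ⅑ + 1200 = 10801/9 ≈ 1200.1)
q - 4856 = 10801/9 - 4856 = -32903/9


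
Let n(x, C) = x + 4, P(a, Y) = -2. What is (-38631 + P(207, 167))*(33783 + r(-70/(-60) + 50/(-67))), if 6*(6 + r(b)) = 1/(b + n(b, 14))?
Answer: -362764471571/278 ≈ -1.3049e+9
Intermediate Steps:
n(x, C) = 4 + x
r(b) = -6 + 1/(6*(4 + 2*b)) (r(b) = -6 + 1/(6*(b + (4 + b))) = -6 + 1/(6*(4 + 2*b)))
(-38631 + P(207, 167))*(33783 + r(-70/(-60) + 50/(-67))) = (-38631 - 2)*(33783 + (-143 - 72*(-70/(-60) + 50/(-67)))/(12*(2 + (-70/(-60) + 50/(-67))))) = -38633*(33783 + (-143 - 72*(-70*(-1/60) + 50*(-1/67)))/(12*(2 + (-70*(-1/60) + 50*(-1/67))))) = -38633*(33783 + (-143 - 72*(7/6 - 50/67))/(12*(2 + (7/6 - 50/67)))) = -38633*(33783 + (-143 - 72*169/402)/(12*(2 + 169/402))) = -38633*(33783 + (-143 - 2028/67)/(12*(973/402))) = -38633*(33783 + (1/12)*(402/973)*(-11609/67)) = -38633*(33783 - 11609/1946) = -38633*65730109/1946 = -362764471571/278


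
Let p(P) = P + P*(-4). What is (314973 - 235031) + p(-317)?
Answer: 80893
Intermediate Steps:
p(P) = -3*P (p(P) = P - 4*P = -3*P)
(314973 - 235031) + p(-317) = (314973 - 235031) - 3*(-317) = 79942 + 951 = 80893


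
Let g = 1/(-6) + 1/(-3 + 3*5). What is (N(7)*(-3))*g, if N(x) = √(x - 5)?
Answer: √2/4 ≈ 0.35355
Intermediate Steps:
N(x) = √(-5 + x)
g = -1/12 (g = 1*(-⅙) + 1/(-3 + 15) = -⅙ + 1/12 = -1/12 ≈ -0.083333)
(N(7)*(-3))*g = (√(-5 + 7)*(-3))*(-1/12) = (√2*(-3))*(-1/12) = -3*√2*(-1/12) = √2/4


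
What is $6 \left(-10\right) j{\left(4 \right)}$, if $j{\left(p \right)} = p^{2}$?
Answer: $-960$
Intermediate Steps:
$6 \left(-10\right) j{\left(4 \right)} = 6 \left(-10\right) 4^{2} = \left(-60\right) 16 = -960$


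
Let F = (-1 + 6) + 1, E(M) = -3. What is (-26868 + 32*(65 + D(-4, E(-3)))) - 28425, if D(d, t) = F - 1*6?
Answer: -53213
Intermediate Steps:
F = 6 (F = 5 + 1 = 6)
D(d, t) = 0 (D(d, t) = 6 - 1*6 = 6 - 6 = 0)
(-26868 + 32*(65 + D(-4, E(-3)))) - 28425 = (-26868 + 32*(65 + 0)) - 28425 = (-26868 + 32*65) - 28425 = (-26868 + 2080) - 28425 = -24788 - 28425 = -53213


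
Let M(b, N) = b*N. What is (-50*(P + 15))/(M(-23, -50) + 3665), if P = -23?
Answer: 80/963 ≈ 0.083074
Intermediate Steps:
M(b, N) = N*b
(-50*(P + 15))/(M(-23, -50) + 3665) = (-50*(-23 + 15))/(-50*(-23) + 3665) = (-50*(-8))/(1150 + 3665) = 400/4815 = 400*(1/4815) = 80/963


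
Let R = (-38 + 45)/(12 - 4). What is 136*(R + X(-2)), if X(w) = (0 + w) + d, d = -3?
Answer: -561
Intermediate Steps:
X(w) = -3 + w (X(w) = (0 + w) - 3 = w - 3 = -3 + w)
R = 7/8 ≈ 0.87500
136*(R + X(-2)) = 136*(7/8 + (-3 - 2)) = 136*(7/8 - 5) = 136*(-33/8) = -561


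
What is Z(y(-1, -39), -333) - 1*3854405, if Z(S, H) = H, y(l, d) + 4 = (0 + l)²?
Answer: -3854738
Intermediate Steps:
y(l, d) = -4 + l² (y(l, d) = -4 + (0 + l)² = -4 + l²)
Z(y(-1, -39), -333) - 1*3854405 = -333 - 1*3854405 = -333 - 3854405 = -3854738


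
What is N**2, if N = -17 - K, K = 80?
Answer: 9409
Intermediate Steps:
N = -97 (N = -17 - 1*80 = -17 - 80 = -97)
N**2 = (-97)**2 = 9409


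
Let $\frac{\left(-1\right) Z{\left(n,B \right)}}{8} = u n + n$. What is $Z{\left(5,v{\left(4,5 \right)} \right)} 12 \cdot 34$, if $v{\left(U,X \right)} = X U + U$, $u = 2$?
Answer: $-48960$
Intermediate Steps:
$v{\left(U,X \right)} = U + U X$ ($v{\left(U,X \right)} = U X + U = U + U X$)
$Z{\left(n,B \right)} = - 24 n$ ($Z{\left(n,B \right)} = - 8 \left(2 n + n\right) = - 8 \cdot 3 n = - 24 n$)
$Z{\left(5,v{\left(4,5 \right)} \right)} 12 \cdot 34 = \left(-24\right) 5 \cdot 12 \cdot 34 = \left(-120\right) 12 \cdot 34 = \left(-1440\right) 34 = -48960$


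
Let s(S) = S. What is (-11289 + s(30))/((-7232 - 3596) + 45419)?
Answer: -11259/34591 ≈ -0.32549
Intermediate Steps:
(-11289 + s(30))/((-7232 - 3596) + 45419) = (-11289 + 30)/((-7232 - 3596) + 45419) = -11259/(-10828 + 45419) = -11259/34591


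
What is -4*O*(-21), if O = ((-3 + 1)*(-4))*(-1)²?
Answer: 672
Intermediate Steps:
O = 8 (O = -2*(-4)*1 = 8*1 = 8)
-4*O*(-21) = -4*8*(-21) = -32*(-21) = 672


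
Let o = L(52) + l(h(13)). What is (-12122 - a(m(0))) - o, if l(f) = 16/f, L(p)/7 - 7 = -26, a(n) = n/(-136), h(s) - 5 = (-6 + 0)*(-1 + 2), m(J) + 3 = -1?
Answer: -407083/34 ≈ -11973.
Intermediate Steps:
m(J) = -4 (m(J) = -3 - 1 = -4)
h(s) = -1 (h(s) = 5 + (-6 + 0)*(-1 + 2) = 5 - 6*1 = 5 - 6 = -1)
a(n) = -n/136 (a(n) = n*(-1/136) = -n/136)
L(p) = -133 (L(p) = 49 + 7*(-26) = 49 - 182 = -133)
o = -149 (o = -133 + 16/(-1) = -133 + 16*(-1) = -133 - 16 = -149)
(-12122 - a(m(0))) - o = (-12122 - (-1)*(-4)/136) - 1*(-149) = (-12122 - 1*1/34) + 149 = (-12122 - 1/34) + 149 = -412149/34 + 149 = -407083/34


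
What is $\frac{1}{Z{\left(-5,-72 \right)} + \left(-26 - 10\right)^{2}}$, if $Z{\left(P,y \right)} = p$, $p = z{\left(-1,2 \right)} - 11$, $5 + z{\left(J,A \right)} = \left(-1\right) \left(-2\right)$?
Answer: $\frac{1}{1282} \approx 0.00078003$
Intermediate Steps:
$z{\left(J,A \right)} = -3$ ($z{\left(J,A \right)} = -5 - -2 = -5 + 2 = -3$)
$p = -14$ ($p = -3 - 11 = -14$)
$Z{\left(P,y \right)} = -14$
$\frac{1}{Z{\left(-5,-72 \right)} + \left(-26 - 10\right)^{2}} = \frac{1}{-14 + \left(-26 - 10\right)^{2}} = \frac{1}{-14 + \left(-36\right)^{2}} = \frac{1}{-14 + 1296} = \frac{1}{1282}$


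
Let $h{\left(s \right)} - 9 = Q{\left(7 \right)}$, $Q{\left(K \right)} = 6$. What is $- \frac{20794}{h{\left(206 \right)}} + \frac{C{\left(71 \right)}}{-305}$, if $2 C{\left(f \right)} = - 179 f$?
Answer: $- \frac{2498741}{1830} \approx -1365.4$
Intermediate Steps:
$C{\left(f \right)} = - \frac{179 f}{2}$ ($C{\left(f \right)} = \frac{\left(-179\right) f}{2} = - \frac{179 f}{2}$)
$h{\left(s \right)} = 15$ ($h{\left(s \right)} = 9 + 6 = 15$)
$- \frac{20794}{h{\left(206 \right)}} + \frac{C{\left(71 \right)}}{-305} = - \frac{20794}{15} + \frac{\left(- \frac{179}{2}\right) 71}{-305} = \left(-20794\right) \frac{1}{15} - - \frac{12709}{610} = - \frac{20794}{15} + \frac{12709}{610} = - \frac{2498741}{1830}$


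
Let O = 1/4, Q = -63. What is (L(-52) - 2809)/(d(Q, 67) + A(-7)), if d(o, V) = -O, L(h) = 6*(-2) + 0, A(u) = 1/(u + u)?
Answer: 78988/9 ≈ 8776.4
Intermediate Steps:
A(u) = 1/(2*u)
O = 1/4 ≈ 0.25000
L(h) = -12 (L(h) = -12 + 0 = -12)
d(o, V) = -1/4 (d(o, V) = -1*1/4 = -1/4)
(L(-52) - 2809)/(d(Q, 67) + A(-7)) = (-12 - 2809)/(-1/4 + (1/2)/(-7)) = -2821/(-1/4 + (1/2)*(-1/7)) = -2821/(-1/4 - 1/14) = -2821/(-9/28) = -2821*(-28/9) = 78988/9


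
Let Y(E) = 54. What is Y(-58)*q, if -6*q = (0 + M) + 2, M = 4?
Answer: -54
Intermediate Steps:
q = -1 (q = -((0 + 4) + 2)/6 = -(4 + 2)/6 = -⅙*6 = -1)
Y(-58)*q = 54*(-1) = -54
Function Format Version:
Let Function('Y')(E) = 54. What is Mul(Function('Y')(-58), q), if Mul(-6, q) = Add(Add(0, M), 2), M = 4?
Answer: -54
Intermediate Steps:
q = -1 (q = Mul(Rational(-1, 6), Add(Add(0, 4), 2)) = Mul(Rational(-1, 6), Add(4, 2)) = Mul(Rational(-1, 6), 6) = -1)
Mul(Function('Y')(-58), q) = Mul(54, -1) = -54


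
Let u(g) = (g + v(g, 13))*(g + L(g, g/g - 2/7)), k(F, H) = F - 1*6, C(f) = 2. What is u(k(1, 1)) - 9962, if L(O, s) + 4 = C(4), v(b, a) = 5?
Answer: -9962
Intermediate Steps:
L(O, s) = -2 (L(O, s) = -4 + 2 = -2)
k(F, H) = -6 + F (k(F, H) = F - 6 = -6 + F)
u(g) = (-2 + g)*(5 + g) (u(g) = (g + 5)*(g - 2) = (5 + g)*(-2 + g) = (-2 + g)*(5 + g))
u(k(1, 1)) - 9962 = (-10 + (-6 + 1)**2 + 3*(-6 + 1)) - 9962 = (-10 + (-5)**2 + 3*(-5)) - 9962 = (-10 + 25 - 15) - 9962 = 0 - 9962 = -9962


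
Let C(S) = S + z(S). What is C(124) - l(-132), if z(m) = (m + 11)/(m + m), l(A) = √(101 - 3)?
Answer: 30887/248 - 7*√2 ≈ 114.64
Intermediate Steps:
l(A) = 7*√2 (l(A) = √98 = 7*√2)
z(m) = (11 + m)/(2*m) (z(m) = (11 + m)/((2*m)) = (11 + m)*(1/(2*m)) = (11 + m)/(2*m))
C(S) = S + (11 + S)/(2*S)
C(124) - l(-132) = (½ + 124 + (11/2)/124) - 7*√2 = (½ + 124 + (11/2)*(1/124)) - 7*√2 = (½ + 124 + 11/248) - 7*√2 = 30887/248 - 7*√2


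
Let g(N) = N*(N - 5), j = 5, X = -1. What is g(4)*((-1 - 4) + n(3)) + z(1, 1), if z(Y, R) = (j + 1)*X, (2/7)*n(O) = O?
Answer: -28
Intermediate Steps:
n(O) = 7*O/2
g(N) = N*(-5 + N)
z(Y, R) = -6 (z(Y, R) = (5 + 1)*(-1) = 6*(-1) = -6)
g(4)*((-1 - 4) + n(3)) + z(1, 1) = (4*(-5 + 4))*((-1 - 4) + (7/2)*3) - 6 = (4*(-1))*(-5 + 21/2) - 6 = -4*11/2 - 6 = -22 - 6 = -28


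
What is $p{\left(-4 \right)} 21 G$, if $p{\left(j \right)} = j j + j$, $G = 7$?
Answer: $1764$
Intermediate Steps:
$p{\left(j \right)} = j + j^{2}$ ($p{\left(j \right)} = j^{2} + j = j + j^{2}$)
$p{\left(-4 \right)} 21 G = - 4 \left(1 - 4\right) 21 \cdot 7 = \left(-4\right) \left(-3\right) 21 \cdot 7 = 12 \cdot 21 \cdot 7 = 252 \cdot 7 = 1764$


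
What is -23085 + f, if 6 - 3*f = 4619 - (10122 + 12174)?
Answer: -51572/3 ≈ -17191.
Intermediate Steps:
f = 17683/3 (f = 2 - (4619 - (10122 + 12174))/3 = 2 - (4619 - 1*22296)/3 = 2 - (4619 - 22296)/3 = 2 - ⅓*(-17677) = 2 + 17677/3 = 17683/3 ≈ 5894.3)
-23085 + f = -23085 + 17683/3 = -51572/3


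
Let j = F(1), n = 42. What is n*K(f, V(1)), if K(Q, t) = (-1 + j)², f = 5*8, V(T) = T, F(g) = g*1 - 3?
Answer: 378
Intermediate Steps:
F(g) = -3 + g (F(g) = g - 3 = -3 + g)
j = -2 (j = -3 + 1 = -2)
f = 40
K(Q, t) = 9 (K(Q, t) = (-1 - 2)² = (-3)² = 9)
n*K(f, V(1)) = 42*9 = 378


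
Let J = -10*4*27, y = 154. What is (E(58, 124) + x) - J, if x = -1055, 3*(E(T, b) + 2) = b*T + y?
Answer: 7415/3 ≈ 2471.7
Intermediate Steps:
E(T, b) = 148/3 + T*b/3 (E(T, b) = -2 + (b*T + 154)/3 = -2 + (T*b + 154)/3 = -2 + (154 + T*b)/3 = -2 + (154/3 + T*b/3) = 148/3 + T*b/3)
J = -1080 (J = -40*27 = -1080)
(E(58, 124) + x) - J = ((148/3 + (⅓)*58*124) - 1055) - 1*(-1080) = ((148/3 + 7192/3) - 1055) + 1080 = (7340/3 - 1055) + 1080 = 4175/3 + 1080 = 7415/3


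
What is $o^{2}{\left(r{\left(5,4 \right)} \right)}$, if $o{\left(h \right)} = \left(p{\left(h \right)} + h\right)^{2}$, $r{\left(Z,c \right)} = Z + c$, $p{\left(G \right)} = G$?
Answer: $104976$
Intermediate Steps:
$o{\left(h \right)} = 4 h^{2}$ ($o{\left(h \right)} = \left(h + h\right)^{2} = \left(2 h\right)^{2} = 4 h^{2}$)
$o^{2}{\left(r{\left(5,4 \right)} \right)} = \left(4 \left(5 + 4\right)^{2}\right)^{2} = \left(4 \cdot 9^{2}\right)^{2} = \left(4 \cdot 81\right)^{2} = 324^{2} = 104976$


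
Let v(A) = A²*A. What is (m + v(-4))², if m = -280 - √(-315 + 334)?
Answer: (344 + √19)² ≈ 1.2135e+5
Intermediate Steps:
m = -280 - √19 ≈ -284.36
v(A) = A³
(m + v(-4))² = ((-280 - √19) + (-4)³)² = ((-280 - √19) - 64)² = (-344 - √19)²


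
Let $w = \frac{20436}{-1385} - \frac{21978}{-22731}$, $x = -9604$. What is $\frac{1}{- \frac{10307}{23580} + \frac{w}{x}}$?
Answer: $- \frac{23765284231164}{10353869600321} \approx -2.2953$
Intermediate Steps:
$w = - \frac{144697062}{10494145}$ ($w = 20436 \left(- \frac{1}{1385}\right) - - \frac{7326}{7577} = - \frac{20436}{1385} + \frac{7326}{7577} = - \frac{144697062}{10494145} \approx -13.788$)
$\frac{1}{- \frac{10307}{23580} + \frac{w}{x}} = \frac{1}{- \frac{10307}{23580} - \frac{144697062}{10494145 \left(-9604\right)}} = \frac{1}{\left(-10307\right) \frac{1}{23580} - - \frac{72348531}{50392884290}} = \frac{1}{- \frac{10307}{23580} + \frac{72348531}{50392884290}} = \frac{1}{- \frac{10353869600321}{23765284231164}} = - \frac{23765284231164}{10353869600321}$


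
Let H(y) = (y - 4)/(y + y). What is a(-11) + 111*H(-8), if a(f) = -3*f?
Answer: 465/4 ≈ 116.25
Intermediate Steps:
H(y) = (-4 + y)/(2*y) (H(y) = (-4 + y)/((2*y)) = (-4 + y)*(1/(2*y)) = (-4 + y)/(2*y))
a(-11) + 111*H(-8) = -3*(-11) + 111*((½)*(-4 - 8)/(-8)) = 33 + 111*((½)*(-⅛)*(-12)) = 33 + 111*(¾) = 33 + 333/4 = 465/4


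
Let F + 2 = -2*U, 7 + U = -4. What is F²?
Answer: 400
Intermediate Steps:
U = -11 (U = -7 - 4 = -11)
F = 20 (F = -2 - 2*(-11) = -2 + 22 = 20)
F² = 20² = 400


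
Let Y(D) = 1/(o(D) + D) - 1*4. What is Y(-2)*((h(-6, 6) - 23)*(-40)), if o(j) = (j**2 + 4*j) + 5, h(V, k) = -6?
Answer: -5800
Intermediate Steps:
o(j) = 5 + j**2 + 4*j
Y(D) = -4 + 1/(5 + D**2 + 5*D) (Y(D) = 1/((5 + D**2 + 4*D) + D) - 1*4 = 1/(5 + D**2 + 5*D) - 4 = -4 + 1/(5 + D**2 + 5*D))
Y(-2)*((h(-6, 6) - 23)*(-40)) = ((-19 - 20*(-2) - 4*(-2)**2)/(5 + (-2)**2 + 5*(-2)))*((-6 - 23)*(-40)) = ((-19 + 40 - 4*4)/(5 + 4 - 10))*(-29*(-40)) = ((-19 + 40 - 16)/(-1))*1160 = -1*5*1160 = -5*1160 = -5800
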